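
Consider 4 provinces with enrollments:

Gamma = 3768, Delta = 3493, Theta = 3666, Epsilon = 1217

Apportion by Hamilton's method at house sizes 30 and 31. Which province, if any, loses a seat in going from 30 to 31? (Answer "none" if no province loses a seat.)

none

At 30 seats: Gamma 9, Delta 9, Theta 9, Epsilon 3.
At 31 seats: Gamma 10, Delta 9, Theta 9, Epsilon 3.
No province's allocation decreased.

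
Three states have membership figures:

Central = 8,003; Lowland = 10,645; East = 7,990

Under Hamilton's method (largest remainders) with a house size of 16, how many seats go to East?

5

The standard divisor is 26638/16 ≈ 1664.875.
Standard quotas: Central 4.8070, Lowland 6.3939, East 4.7992.
Lower quotas: Central 4, Lowland 6, East 4 (sum 14, leaving 2 seats).
Remainders in descending order: Central 0.8070, East 0.7992, Lowland 0.3939.
Largest remainders: Central, East receive the extra seats.
East receives 5.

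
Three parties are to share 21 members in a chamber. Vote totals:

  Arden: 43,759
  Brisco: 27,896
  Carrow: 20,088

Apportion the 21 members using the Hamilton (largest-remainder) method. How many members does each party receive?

Arden 10, Brisco 6, Carrow 5

Standard divisor: 91743 ÷ 21 ≈ 4368.714.
Standard quotas: Arden 10.0164, Brisco 6.3854, Carrow 4.5981.
Lower quotas: Arden 10, Brisco 6, Carrow 4 (sum 20, leaving 1 seat).
Remainders in descending order: Carrow 0.5981, Brisco 0.3854, Arden 0.0164.
The surplus seat goes to Carrow.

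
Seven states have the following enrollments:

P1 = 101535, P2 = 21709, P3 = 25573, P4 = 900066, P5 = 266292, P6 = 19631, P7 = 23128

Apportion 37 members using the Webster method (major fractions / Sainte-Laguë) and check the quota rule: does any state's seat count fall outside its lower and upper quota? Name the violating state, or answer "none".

Standard quotas: P1 2.767, P2 0.592, P3 0.697, P4 24.524, P5 7.256, P6 0.535, P7 0.630.
Webster allocation: P1 3, P2 1, P3 1, P4 23, P5 7, P6 1, P7 1.
P4 has quota 24.524 (lower 24, upper 25) but receives 23 — outside the quota interval.

P4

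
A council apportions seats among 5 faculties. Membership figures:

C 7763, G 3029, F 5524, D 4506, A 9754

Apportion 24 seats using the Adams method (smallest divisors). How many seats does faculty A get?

7

Standard divisor 30576/24 ≈ 1274; standard quotas: C 6.093, G 2.378, F 4.336, D 3.537, A 7.656.
Rounding up gives 7, 3, 5, 4, 8 = 27 seats, so the divisor must be adjusted.
With modified divisor 1400: modified quotas C 5.545, G 2.164, F 3.946, D 3.219, A 6.967.
Rounding up: C 6, G 3, F 4, D 4, A 7 (total 24).
A receives 7.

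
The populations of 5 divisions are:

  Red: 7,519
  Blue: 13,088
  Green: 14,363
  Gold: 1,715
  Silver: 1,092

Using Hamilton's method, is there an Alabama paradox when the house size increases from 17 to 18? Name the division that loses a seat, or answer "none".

Silver

At 17 seats: Red 3, Blue 6, Green 6, Gold 1, Silver 1.
At 18 seats: Red 4, Blue 6, Green 7, Gold 1, Silver 0.
Silver drops from 1 to 0.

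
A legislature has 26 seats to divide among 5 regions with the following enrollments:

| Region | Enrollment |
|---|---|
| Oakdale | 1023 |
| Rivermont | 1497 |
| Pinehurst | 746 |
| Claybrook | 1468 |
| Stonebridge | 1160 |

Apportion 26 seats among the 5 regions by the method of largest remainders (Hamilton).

Oakdale=5, Rivermont=7, Pinehurst=3, Claybrook=6, Stonebridge=5

The standard divisor is 5894/26 ≈ 226.692.
Standard quotas: Oakdale 4.513, Rivermont 6.604, Pinehurst 3.291, Claybrook 6.476, Stonebridge 5.117.
Lower quotas: Oakdale 4, Rivermont 6, Pinehurst 3, Claybrook 6, Stonebridge 5 (sum 24, leaving 2 seats).
Remainders in descending order: Rivermont 0.604, Oakdale 0.513, Claybrook 0.476, Pinehurst 0.291, Stonebridge 0.117.
Largest remainders: Rivermont, Oakdale receive the extra seats.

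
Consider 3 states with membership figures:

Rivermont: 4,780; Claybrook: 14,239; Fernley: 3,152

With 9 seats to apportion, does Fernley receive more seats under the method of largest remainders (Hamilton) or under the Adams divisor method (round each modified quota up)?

Adams

Hamilton: Rivermont 2, Claybrook 6, Fernley 1.
Adams: Rivermont 2, Claybrook 5, Fernley 2.
Fernley gets 1 under Hamilton and 2 under Adams.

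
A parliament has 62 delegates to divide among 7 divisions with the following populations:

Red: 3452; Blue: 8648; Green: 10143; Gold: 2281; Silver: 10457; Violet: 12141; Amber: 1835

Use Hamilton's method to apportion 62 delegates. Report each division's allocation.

The standard divisor is 48957/62 ≈ 789.629.
Standard quotas: Red 4.3717, Blue 10.9520, Green 12.8453, Gold 2.8887, Silver 13.2429, Violet 15.3756, Amber 2.3239.
Lower quotas: Red 4, Blue 10, Green 12, Gold 2, Silver 13, Violet 15, Amber 2 (sum 58, leaving 4 seats).
Remainders in descending order: Blue 0.9520, Gold 0.8887, Green 0.8453, Violet 0.3756, Red 0.3717, Amber 0.3239, Silver 0.2429.
Largest remainders: Blue, Gold, Green, Violet receive the extra seats.

Red 4; Blue 11; Green 13; Gold 3; Silver 13; Violet 16; Amber 2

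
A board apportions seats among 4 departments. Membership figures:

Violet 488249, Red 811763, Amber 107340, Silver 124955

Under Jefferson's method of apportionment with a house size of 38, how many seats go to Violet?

12

Standard divisor 1532307/38 ≈ 40323.868; standard quotas: Violet 12.108, Red 20.131, Amber 2.662, Silver 3.099.
Rounding down gives 12, 20, 2, 3 = 37 seats, so the divisor must be adjusted.
With modified divisor 38100: modified quotas Violet 12.815, Red 21.306, Amber 2.817, Silver 3.280.
Rounding down: Violet 12, Red 21, Amber 2, Silver 3 (total 38).
Violet receives 12.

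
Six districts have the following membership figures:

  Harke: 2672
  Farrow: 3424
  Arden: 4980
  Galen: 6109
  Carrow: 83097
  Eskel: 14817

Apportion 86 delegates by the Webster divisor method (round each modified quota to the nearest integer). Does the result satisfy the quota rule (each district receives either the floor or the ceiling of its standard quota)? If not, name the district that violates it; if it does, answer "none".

Carrow

Standard quotas: Harke 1.996, Farrow 2.558, Arden 3.721, Galen 4.565, Carrow 62.089, Eskel 11.071.
Webster allocation: Harke 2, Farrow 3, Arden 4, Galen 5, Carrow 61, Eskel 11.
Carrow has quota 62.089 (lower 62, upper 63) but receives 61 — outside the quota interval.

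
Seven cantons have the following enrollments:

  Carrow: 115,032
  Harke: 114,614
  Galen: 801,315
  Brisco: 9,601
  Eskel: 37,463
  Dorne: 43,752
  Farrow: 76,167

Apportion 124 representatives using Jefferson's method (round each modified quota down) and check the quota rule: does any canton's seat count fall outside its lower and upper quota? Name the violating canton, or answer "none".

Galen

Standard quotas: Carrow 11.907, Harke 11.864, Galen 82.945, Brisco 0.994, Eskel 3.878, Dorne 4.529, Farrow 7.884.
Jefferson allocation: Carrow 12, Harke 12, Galen 84, Brisco 1, Eskel 3, Dorne 4, Farrow 8.
Galen has quota 82.945 (lower 82, upper 83) but receives 84 — outside the quota interval.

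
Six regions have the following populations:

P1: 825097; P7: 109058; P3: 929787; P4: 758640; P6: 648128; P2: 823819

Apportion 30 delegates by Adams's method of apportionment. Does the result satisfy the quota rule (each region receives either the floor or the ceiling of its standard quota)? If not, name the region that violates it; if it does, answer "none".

Standard quotas: P1 6.045, P7 0.799, P3 6.812, P4 5.558, P6 4.749, P2 6.036.
Adams allocation: P1 6, P7 1, P3 7, P4 5, P6 5, P2 6.
Every allocation lies between the lower and upper quota.

none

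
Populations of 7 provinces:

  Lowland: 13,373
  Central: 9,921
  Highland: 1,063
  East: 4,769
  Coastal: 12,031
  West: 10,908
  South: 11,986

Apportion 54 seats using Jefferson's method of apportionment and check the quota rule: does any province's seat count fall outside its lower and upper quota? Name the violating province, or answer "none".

none

Standard quotas: Lowland 11.274, Central 8.364, Highland 0.896, East 4.021, Coastal 10.143, West 9.196, South 10.105.
Jefferson allocation: Lowland 12, Central 9, Highland 0, East 4, Coastal 10, West 9, South 10.
Every allocation lies between the lower and upper quota.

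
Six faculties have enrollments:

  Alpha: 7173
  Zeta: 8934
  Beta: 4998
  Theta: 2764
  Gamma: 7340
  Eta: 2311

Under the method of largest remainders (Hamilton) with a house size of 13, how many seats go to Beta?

Standard divisor: 33520 ÷ 13 ≈ 2578.462.
Standard quotas: Alpha 2.7819, Zeta 3.4649, Beta 1.9384, Theta 1.0720, Gamma 2.8467, Eta 0.8963.
Lower quotas: Alpha 2, Zeta 3, Beta 1, Theta 1, Gamma 2, Eta 0 (sum 9, leaving 4 seats).
Remainders in descending order: Beta 0.9384, Eta 0.8963, Gamma 0.8467, Alpha 0.7819, Zeta 0.4649, Theta 0.0720.
The surplus seats go to Beta, Eta, Gamma, Alpha.
Beta receives 2.

2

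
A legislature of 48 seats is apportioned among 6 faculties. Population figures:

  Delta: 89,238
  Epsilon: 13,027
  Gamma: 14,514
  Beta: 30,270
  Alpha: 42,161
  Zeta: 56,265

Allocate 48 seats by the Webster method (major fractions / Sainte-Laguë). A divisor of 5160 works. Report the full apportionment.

With modified divisor 5160: modified quotas Delta 17.294, Epsilon 2.525, Gamma 2.813, Beta 5.866, Alpha 8.171, Zeta 10.904.
Rounding to the nearest integer: Delta 17, Epsilon 3, Gamma 3, Beta 6, Alpha 8, Zeta 11 (total 48).

Delta 17, Epsilon 3, Gamma 3, Beta 6, Alpha 8, Zeta 11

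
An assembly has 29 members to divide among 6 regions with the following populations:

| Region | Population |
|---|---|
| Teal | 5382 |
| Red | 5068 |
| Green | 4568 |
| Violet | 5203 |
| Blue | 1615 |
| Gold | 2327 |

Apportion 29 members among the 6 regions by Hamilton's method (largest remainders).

Teal 6, Red 6, Green 6, Violet 6, Blue 2, Gold 3

The standard divisor is 24163/29 ≈ 833.207.
Standard quotas: Teal 6.4594, Red 6.0825, Green 5.4824, Violet 6.2445, Blue 1.9383, Gold 2.7928.
Lower quotas: Teal 6, Red 6, Green 5, Violet 6, Blue 1, Gold 2 (sum 26, leaving 3 seats).
Remainders in descending order: Blue 0.9383, Gold 0.7928, Green 0.4824, Teal 0.4594, Violet 0.2445, Red 0.0825.
The surplus seats go to Blue, Gold, Green.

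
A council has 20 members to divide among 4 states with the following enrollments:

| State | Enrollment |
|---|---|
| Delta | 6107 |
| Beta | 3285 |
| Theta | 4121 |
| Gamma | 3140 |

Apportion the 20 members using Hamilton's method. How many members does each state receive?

Delta 7, Beta 4, Theta 5, Gamma 4

Standard divisor: 16653 ÷ 20 ≈ 832.65.
Standard quotas: Delta 7.3344, Beta 3.9452, Theta 4.9493, Gamma 3.7711.
Lower quotas: Delta 7, Beta 3, Theta 4, Gamma 3 (sum 17, leaving 3 seats).
Remainders in descending order: Theta 0.9493, Beta 0.9452, Gamma 0.7711, Delta 0.3344.
Largest remainders: Theta, Beta, Gamma receive the extra seats.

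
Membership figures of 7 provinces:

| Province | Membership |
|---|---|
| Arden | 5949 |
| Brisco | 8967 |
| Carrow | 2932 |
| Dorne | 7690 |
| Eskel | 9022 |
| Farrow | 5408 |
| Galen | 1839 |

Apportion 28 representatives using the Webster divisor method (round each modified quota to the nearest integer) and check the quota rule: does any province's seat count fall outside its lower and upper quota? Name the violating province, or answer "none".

Standard quotas: Arden 3.984, Brisco 6.006, Carrow 1.964, Dorne 5.150, Eskel 6.042, Farrow 3.622, Galen 1.232.
Webster allocation: Arden 4, Brisco 6, Carrow 2, Dorne 5, Eskel 6, Farrow 4, Galen 1.
Every allocation lies between the lower and upper quota.

none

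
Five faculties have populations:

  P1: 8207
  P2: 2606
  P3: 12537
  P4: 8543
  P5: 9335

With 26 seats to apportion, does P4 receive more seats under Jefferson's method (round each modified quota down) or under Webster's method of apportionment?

Jefferson

Jefferson: P1 5, P2 1, P3 8, P4 6, P5 6.
Webster: P1 5, P2 2, P3 8, P4 5, P5 6.
P4 gets 6 under Jefferson and 5 under Webster.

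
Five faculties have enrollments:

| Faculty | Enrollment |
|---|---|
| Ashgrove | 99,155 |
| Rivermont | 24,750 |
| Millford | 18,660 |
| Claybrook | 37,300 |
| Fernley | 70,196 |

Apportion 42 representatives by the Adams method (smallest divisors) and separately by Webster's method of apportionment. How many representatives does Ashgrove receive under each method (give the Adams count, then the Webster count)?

Adams: Ashgrove 16, Rivermont 4, Millford 4, Claybrook 6, Fernley 12.
Webster: Ashgrove 17, Rivermont 4, Millford 3, Claybrook 6, Fernley 12.
Ashgrove gets 16 under Adams and 17 under Webster.

16 and 17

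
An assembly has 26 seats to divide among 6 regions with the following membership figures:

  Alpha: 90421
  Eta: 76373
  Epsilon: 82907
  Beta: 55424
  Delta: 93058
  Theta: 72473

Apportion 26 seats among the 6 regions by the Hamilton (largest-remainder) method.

Alpha: 5, Eta: 4, Epsilon: 5, Beta: 3, Delta: 5, Theta: 4

Standard divisor: 470656 ÷ 26 ≈ 18102.154.
Standard quotas: Alpha 4.9950, Eta 4.2190, Epsilon 4.5800, Beta 3.0617, Delta 5.1407, Theta 4.0036.
Lower quotas: Alpha 4, Eta 4, Epsilon 4, Beta 3, Delta 5, Theta 4 (sum 24, leaving 2 seats).
Remainders in descending order: Alpha 0.9950, Epsilon 0.5800, Eta 0.2190, Delta 0.1407, Beta 0.0617, Theta 0.0036.
Largest remainders: Alpha, Epsilon receive the extra seats.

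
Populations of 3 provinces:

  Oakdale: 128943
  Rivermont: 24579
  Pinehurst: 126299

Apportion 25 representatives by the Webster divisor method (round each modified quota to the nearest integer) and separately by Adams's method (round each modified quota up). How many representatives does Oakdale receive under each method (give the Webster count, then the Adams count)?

Webster: Oakdale 12, Rivermont 2, Pinehurst 11.
Adams: Oakdale 11, Rivermont 3, Pinehurst 11.
Oakdale gets 12 under Webster and 11 under Adams.

12 and 11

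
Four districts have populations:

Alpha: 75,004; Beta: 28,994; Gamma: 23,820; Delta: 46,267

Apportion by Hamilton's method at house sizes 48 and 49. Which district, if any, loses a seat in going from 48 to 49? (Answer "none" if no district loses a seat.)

At 48 seats: Alpha 21, Beta 8, Gamma 6, Delta 13.
At 49 seats: Alpha 21, Beta 8, Gamma 7, Delta 13.
No district's allocation decreased.

none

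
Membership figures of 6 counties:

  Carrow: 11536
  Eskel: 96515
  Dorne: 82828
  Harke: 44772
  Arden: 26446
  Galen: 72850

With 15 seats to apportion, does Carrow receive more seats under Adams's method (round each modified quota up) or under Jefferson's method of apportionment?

Adams: Carrow 1, Eskel 4, Dorne 4, Harke 2, Arden 1, Galen 3.
Jefferson: Carrow 0, Eskel 5, Dorne 4, Harke 2, Arden 1, Galen 3.
Carrow gets 1 under Adams and 0 under Jefferson.

Adams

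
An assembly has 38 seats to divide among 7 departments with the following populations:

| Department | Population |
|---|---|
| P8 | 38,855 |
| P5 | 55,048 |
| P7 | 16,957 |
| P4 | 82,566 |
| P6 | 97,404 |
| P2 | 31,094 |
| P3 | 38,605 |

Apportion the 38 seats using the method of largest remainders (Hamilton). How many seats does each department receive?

Standard divisor: 360529 ÷ 38 ≈ 9487.605.
Standard quotas: P8 4.0953, P5 5.8021, P7 1.7873, P4 8.7025, P6 10.2664, P2 3.2773, P3 4.0690.
Lower quotas: P8 4, P5 5, P7 1, P4 8, P6 10, P2 3, P3 4 (sum 35, leaving 3 seats).
Remainders in descending order: P5 0.8021, P7 0.7873, P4 0.7025, P2 0.2773, P6 0.2664, P8 0.0953, P3 0.0690.
The surplus seats go to P5, P7, P4.

P8 4, P5 6, P7 2, P4 9, P6 10, P2 3, P3 4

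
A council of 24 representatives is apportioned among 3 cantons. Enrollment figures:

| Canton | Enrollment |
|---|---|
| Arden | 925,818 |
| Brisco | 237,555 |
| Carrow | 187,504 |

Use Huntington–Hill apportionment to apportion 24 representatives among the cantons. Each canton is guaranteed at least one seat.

Arden 17, Brisco 4, Carrow 3

With divisor 55132: modified quotas Arden 16.793, Brisco 4.309, Carrow 3.401.
Geometric-mean thresholds: Arden √(16·17)=16.492, Brisco √(4·5)=4.472, Carrow √(3·4)=3.464.
Each quota rounded against its threshold gives Arden 17, Brisco 4, Carrow 3 (total 24).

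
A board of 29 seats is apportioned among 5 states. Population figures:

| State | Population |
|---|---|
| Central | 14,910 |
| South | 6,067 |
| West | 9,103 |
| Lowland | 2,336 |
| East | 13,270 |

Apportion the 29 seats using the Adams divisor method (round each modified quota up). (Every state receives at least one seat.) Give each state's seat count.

Central 9, South 4, West 6, Lowland 2, East 8

Standard divisor 45686/29 ≈ 1575.379; standard quotas: Central 9.464, South 3.851, West 5.778, Lowland 1.483, East 8.423.
Rounding up gives 10, 4, 6, 2, 9 = 31 seats, so the divisor must be adjusted.
With modified divisor 1700: modified quotas Central 8.771, South 3.569, West 5.355, Lowland 1.374, East 7.806.
Rounding up: Central 9, South 4, West 6, Lowland 2, East 8 (total 29).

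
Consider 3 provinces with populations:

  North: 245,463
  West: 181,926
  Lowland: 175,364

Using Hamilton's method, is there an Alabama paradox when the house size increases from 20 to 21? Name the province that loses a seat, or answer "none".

At 20 seats: North 8, West 6, Lowland 6.
At 21 seats: North 9, West 6, Lowland 6.
No province's allocation decreased.

none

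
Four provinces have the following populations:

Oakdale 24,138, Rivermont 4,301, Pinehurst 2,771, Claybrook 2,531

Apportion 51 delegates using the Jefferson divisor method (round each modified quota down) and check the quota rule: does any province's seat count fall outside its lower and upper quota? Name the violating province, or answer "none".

Oakdale

Standard quotas: Oakdale 36.485, Rivermont 6.501, Pinehurst 4.188, Claybrook 3.826.
Jefferson allocation: Oakdale 38, Rivermont 6, Pinehurst 4, Claybrook 3.
Oakdale has quota 36.485 (lower 36, upper 37) but receives 38 — outside the quota interval.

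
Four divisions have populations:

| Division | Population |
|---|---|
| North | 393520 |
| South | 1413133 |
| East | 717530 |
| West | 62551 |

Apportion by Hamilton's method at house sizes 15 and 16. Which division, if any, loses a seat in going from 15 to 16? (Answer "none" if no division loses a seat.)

At 15 seats: North 2, South 8, East 4, West 1.
At 16 seats: North 2, South 9, East 5, West 0.
West drops from 1 to 0.

West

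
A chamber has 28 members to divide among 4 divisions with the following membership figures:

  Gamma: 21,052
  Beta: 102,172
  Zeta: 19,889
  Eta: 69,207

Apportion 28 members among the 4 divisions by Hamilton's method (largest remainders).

Gamma: 3, Beta: 13, Zeta: 3, Eta: 9

Standard divisor: 212320 ÷ 28 ≈ 7582.857.
Standard quotas: Gamma 2.7763, Beta 13.4741, Zeta 2.6229, Eta 9.1268.
Lower quotas: Gamma 2, Beta 13, Zeta 2, Eta 9 (sum 26, leaving 2 seats).
Remainders in descending order: Gamma 0.7763, Zeta 0.6229, Beta 0.4741, Eta 0.1268.
The surplus seats go to Gamma, Zeta.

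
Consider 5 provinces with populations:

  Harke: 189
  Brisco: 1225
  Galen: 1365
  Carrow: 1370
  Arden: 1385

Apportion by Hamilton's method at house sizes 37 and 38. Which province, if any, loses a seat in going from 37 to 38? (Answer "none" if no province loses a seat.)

At 37 seats: Harke 2, Brisco 8, Galen 9, Carrow 9, Arden 9.
At 38 seats: Harke 1, Brisco 9, Galen 9, Carrow 9, Arden 10.
Harke drops from 2 to 1.

Harke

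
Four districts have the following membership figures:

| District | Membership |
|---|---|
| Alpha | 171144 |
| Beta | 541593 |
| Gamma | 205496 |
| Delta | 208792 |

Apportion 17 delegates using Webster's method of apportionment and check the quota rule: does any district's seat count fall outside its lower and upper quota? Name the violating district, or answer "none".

Standard quotas: Alpha 2.582, Beta 8.169, Gamma 3.100, Delta 3.149.
Webster allocation: Alpha 3, Beta 8, Gamma 3, Delta 3.
Every allocation lies between the lower and upper quota.

none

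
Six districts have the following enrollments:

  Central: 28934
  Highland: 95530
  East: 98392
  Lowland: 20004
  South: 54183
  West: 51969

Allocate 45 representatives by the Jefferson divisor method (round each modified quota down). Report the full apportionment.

Central=3, Highland=13, East=13, Lowland=2, South=7, West=7

Standard divisor 349012/45 ≈ 7755.822; standard quotas: Central 3.731, Highland 12.317, East 12.686, Lowland 2.579, South 6.986, West 6.701.
Rounding down gives 3, 12, 12, 2, 6, 6 = 41 seats, so the divisor must be adjusted.
With modified divisor 7300: modified quotas Central 3.964, Highland 13.086, East 13.478, Lowland 2.740, South 7.422, West 7.119.
Rounding down: Central 3, Highland 13, East 13, Lowland 2, South 7, West 7 (total 45).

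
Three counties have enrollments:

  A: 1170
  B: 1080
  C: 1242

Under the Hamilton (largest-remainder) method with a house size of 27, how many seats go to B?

Standard divisor: 3492 ÷ 27 ≈ 129.333.
Standard quotas: A 9.046, B 8.351, C 9.603.
Lower quotas: A 9, B 8, C 9 (sum 26, leaving 1 seat).
Remainders in descending order: C 0.603, B 0.351, A 0.046.
Largest remainder: C receives the extra seat.
B receives 8.

8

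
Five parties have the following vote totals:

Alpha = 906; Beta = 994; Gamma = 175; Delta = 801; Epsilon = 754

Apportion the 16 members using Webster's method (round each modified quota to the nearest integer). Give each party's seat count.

Standard divisor 3630/16 ≈ 226.875; standard quotas: Alpha 3.993, Beta 4.381, Gamma 0.771, Delta 3.531, Epsilon 3.323.
Rounding to the nearest integer gives Alpha 4, Beta 4, Gamma 1, Delta 4, Epsilon 3 — total 16, matching the house size, so no adjustment is needed.

Alpha 4; Beta 4; Gamma 1; Delta 4; Epsilon 3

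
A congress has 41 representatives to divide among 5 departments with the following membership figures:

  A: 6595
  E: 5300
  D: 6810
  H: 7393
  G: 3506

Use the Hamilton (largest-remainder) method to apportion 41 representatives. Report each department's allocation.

Standard divisor: 29604 ÷ 41 ≈ 722.049.
Standard quotas: A 9.1337, E 7.3402, D 9.4315, H 10.2389, G 4.8556.
Lower quotas: A 9, E 7, D 9, H 10, G 4 (sum 39, leaving 2 seats).
Remainders in descending order: G 0.8556, D 0.4315, E 0.3402, H 0.2389, A 0.1337.
The surplus seats go to G, D.

A 9; E 7; D 10; H 10; G 5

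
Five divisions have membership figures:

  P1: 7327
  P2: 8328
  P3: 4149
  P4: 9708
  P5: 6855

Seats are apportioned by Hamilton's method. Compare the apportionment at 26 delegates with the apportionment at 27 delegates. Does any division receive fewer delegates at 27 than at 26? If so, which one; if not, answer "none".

none

At 26 seats: P1 5, P2 6, P3 3, P4 7, P5 5.
At 27 seats: P1 6, P2 6, P3 3, P4 7, P5 5.
No division's allocation decreased.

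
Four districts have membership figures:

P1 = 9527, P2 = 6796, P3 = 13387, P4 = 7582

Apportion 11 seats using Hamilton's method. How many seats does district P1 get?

3

Total 37292; standard divisor 37292/11 ≈ 3390.182.
Standard quotas: P1 2.8102, P2 2.0046, P3 3.9488, P4 2.2365.
Lower quotas: P1 2, P2 2, P3 3, P4 2 (sum 9, leaving 2 seats).
Remainders in descending order: P3 0.9488, P1 0.8102, P4 0.2365, P2 0.0046.
The surplus seats go to P3, P1.
P1 receives 3.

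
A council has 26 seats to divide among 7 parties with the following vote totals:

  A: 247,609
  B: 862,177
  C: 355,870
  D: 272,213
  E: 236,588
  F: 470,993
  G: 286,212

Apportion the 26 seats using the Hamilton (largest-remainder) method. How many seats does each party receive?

The standard divisor is 2731662/26 ≈ 105063.923.
Standard quotas: A 2.3567, B 8.2062, C 3.3872, D 2.5909, E 2.2518, F 4.4829, G 2.7242.
Lower quotas: A 2, B 8, C 3, D 2, E 2, F 4, G 2 (sum 23, leaving 3 seats).
Remainders in descending order: G 0.7242, D 0.5909, F 0.4829, C 0.3872, A 0.3567, E 0.2518, B 0.2062.
The surplus seats go to G, D, F.

A 2, B 8, C 3, D 3, E 2, F 5, G 3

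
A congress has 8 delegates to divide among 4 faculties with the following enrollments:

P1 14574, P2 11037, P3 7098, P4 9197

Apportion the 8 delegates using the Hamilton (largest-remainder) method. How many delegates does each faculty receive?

P1=3, P2=2, P3=1, P4=2

Total 41906; standard divisor 41906/8 ≈ 5238.25.
Standard quotas: P1 2.7822, P2 2.1070, P3 1.3550, P4 1.7557.
Lower quotas: P1 2, P2 2, P3 1, P4 1 (sum 6, leaving 2 seats).
Remainders in descending order: P1 0.7822, P4 0.7557, P3 0.3550, P2 0.1070.
The surplus seats go to P1, P4.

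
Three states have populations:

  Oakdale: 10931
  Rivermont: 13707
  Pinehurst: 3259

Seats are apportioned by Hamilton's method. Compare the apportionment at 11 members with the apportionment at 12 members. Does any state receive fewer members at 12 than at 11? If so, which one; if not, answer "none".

At 11 seats: Oakdale 4, Rivermont 6, Pinehurst 1.
At 12 seats: Oakdale 5, Rivermont 6, Pinehurst 1.
No state's allocation decreased.

none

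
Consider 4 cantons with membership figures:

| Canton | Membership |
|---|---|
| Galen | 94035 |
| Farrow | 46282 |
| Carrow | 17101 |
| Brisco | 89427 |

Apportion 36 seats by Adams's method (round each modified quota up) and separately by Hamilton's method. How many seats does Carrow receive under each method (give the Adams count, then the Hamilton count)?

Adams: Galen 13, Farrow 7, Carrow 3, Brisco 13.
Hamilton: Galen 14, Farrow 7, Carrow 2, Brisco 13.
Carrow gets 3 under Adams and 2 under Hamilton.

3 and 2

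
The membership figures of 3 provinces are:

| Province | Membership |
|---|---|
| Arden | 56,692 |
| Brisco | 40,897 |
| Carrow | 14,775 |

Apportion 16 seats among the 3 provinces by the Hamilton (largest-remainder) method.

Arden=8, Brisco=6, Carrow=2

The standard divisor is 112364/16 ≈ 7022.75.
Standard quotas: Arden 8.0726, Brisco 5.8235, Carrow 2.1039.
Lower quotas: Arden 8, Brisco 5, Carrow 2 (sum 15, leaving 1 seat).
Remainders in descending order: Brisco 0.8235, Carrow 0.1039, Arden 0.0726.
Largest remainder: Brisco receives the extra seat.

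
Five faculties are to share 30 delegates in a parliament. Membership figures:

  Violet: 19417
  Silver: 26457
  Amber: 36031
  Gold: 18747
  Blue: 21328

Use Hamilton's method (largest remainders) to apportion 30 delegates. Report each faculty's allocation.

The standard divisor is 121980/30 = 4066.
Standard quotas: Violet 4.7755, Silver 6.5069, Amber 8.8615, Gold 4.6107, Blue 5.2455.
Lower quotas: Violet 4, Silver 6, Amber 8, Gold 4, Blue 5 (sum 27, leaving 3 seats).
Remainders in descending order: Amber 0.8615, Violet 0.7755, Gold 0.6107, Silver 0.5069, Blue 0.2455.
Largest remainders: Amber, Violet, Gold receive the extra seats.

Violet 5, Silver 6, Amber 9, Gold 5, Blue 5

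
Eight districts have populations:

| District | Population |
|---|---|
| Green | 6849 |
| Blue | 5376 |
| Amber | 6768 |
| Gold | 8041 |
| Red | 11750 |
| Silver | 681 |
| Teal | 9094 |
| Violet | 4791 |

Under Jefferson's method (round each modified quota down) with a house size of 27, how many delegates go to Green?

Standard divisor 53350/27 ≈ 1975.926; standard quotas: Green 3.466, Blue 2.721, Amber 3.425, Gold 4.069, Red 5.947, Silver 0.345, Teal 4.602, Violet 2.425.
Rounding down gives 3, 2, 3, 4, 5, 0, 4, 2 = 23 seats, so the divisor must be adjusted.
With modified divisor 1702: modified quotas Green 4.024, Blue 3.159, Amber 3.976, Gold 4.724, Red 6.904, Silver 0.400, Teal 5.343, Violet 2.815.
Rounding down: Green 4, Blue 3, Amber 3, Gold 4, Red 6, Silver 0, Teal 5, Violet 2 (total 27).
Green receives 4.

4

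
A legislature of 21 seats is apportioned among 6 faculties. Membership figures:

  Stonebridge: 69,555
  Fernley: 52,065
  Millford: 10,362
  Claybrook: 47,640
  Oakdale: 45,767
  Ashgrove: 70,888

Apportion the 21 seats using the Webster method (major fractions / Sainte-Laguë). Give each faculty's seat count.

Stonebridge 5, Fernley 4, Millford 1, Claybrook 3, Oakdale 3, Ashgrove 5

Standard divisor 296277/21 ≈ 14108.429; standard quotas: Stonebridge 4.930, Fernley 3.690, Millford 0.734, Claybrook 3.377, Oakdale 3.244, Ashgrove 5.025.
Rounding to the nearest integer gives Stonebridge 5, Fernley 4, Millford 1, Claybrook 3, Oakdale 3, Ashgrove 5 — total 21, matching the house size, so no adjustment is needed.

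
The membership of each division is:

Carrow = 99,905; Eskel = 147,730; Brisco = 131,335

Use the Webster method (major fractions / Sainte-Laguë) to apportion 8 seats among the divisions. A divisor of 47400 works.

Carrow=2; Eskel=3; Brisco=3

With modified divisor 47400: modified quotas Carrow 2.108, Eskel 3.117, Brisco 2.771.
Rounding to the nearest integer: Carrow 2, Eskel 3, Brisco 3 (total 8).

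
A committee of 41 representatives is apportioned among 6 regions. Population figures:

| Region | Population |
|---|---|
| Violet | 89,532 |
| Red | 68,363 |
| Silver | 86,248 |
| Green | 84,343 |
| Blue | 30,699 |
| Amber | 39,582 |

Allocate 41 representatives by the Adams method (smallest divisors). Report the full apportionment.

Violet=9, Red=7, Silver=9, Green=9, Blue=3, Amber=4

Standard divisor 398767/41 ≈ 9726.024; standard quotas: Violet 9.205, Red 7.029, Silver 8.868, Green 8.672, Blue 3.156, Amber 4.070.
Rounding up gives 10, 8, 9, 9, 4, 5 = 45 seats, so the divisor must be adjusted.
With modified divisor 10400: modified quotas Violet 8.609, Red 6.573, Silver 8.293, Green 8.110, Blue 2.952, Amber 3.806.
Rounding up: Violet 9, Red 7, Silver 9, Green 9, Blue 3, Amber 4 (total 41).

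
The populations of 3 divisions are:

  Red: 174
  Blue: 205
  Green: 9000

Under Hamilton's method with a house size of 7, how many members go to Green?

7

Standard divisor: 9379 ÷ 7 ≈ 1339.857.
Standard quotas: Red 0.1299, Blue 0.1530, Green 6.7171.
Lower quotas: Red 0, Blue 0, Green 6 (sum 6, leaving 1 seat).
Remainders in descending order: Green 0.7171, Blue 0.1530, Red 0.1299.
The surplus seat goes to Green.
Green receives 7.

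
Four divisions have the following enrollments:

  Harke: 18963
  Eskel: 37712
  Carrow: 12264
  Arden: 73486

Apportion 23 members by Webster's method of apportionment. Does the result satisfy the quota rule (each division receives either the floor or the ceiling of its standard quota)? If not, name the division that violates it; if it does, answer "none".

none

Standard quotas: Harke 3.062, Eskel 6.090, Carrow 1.980, Arden 11.867.
Webster allocation: Harke 3, Eskel 6, Carrow 2, Arden 12.
Every allocation lies between the lower and upper quota.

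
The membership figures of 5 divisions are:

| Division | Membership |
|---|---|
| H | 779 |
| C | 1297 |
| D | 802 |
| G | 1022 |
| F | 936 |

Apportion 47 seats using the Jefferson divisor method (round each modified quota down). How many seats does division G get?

Standard divisor 4836/47 ≈ 102.894; standard quotas: H 7.571, C 12.605, D 7.794, G 9.933, F 9.097.
Rounding down gives 7, 12, 7, 9, 9 = 44 seats, so the divisor must be adjusted.
With modified divisor 99: modified quotas H 7.869, C 13.101, D 8.101, G 10.323, F 9.455.
Rounding down: H 7, C 13, D 8, G 10, F 9 (total 47).
G receives 10.

10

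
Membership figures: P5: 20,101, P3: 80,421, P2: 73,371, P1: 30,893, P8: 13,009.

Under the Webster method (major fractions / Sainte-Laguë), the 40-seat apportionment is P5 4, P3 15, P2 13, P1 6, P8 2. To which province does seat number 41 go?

P2

Priority for the next seat is population ÷ (current seats + 0.5).
Priorities: P5 4466.889, P3 5188.452, P2 5434.889, P1 4752.769, P8 5203.600.
Highest priority: P2.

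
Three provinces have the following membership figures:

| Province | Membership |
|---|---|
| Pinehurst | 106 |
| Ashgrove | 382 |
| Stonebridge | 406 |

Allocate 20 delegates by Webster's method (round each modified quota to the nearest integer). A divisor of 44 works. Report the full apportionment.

With modified divisor 44: modified quotas Pinehurst 2.409, Ashgrove 8.682, Stonebridge 9.227.
Rounding to the nearest integer: Pinehurst 2, Ashgrove 9, Stonebridge 9 (total 20).

Pinehurst 2, Ashgrove 9, Stonebridge 9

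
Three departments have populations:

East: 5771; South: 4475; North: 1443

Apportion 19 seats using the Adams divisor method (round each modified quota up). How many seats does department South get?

7

Standard divisor 11689/19 ≈ 615.211; standard quotas: East 9.381, South 7.274, North 2.346.
Rounding up gives 10, 8, 3 = 21 seats, so the divisor must be adjusted.
With modified divisor 700: modified quotas East 8.244, South 6.393, North 2.061.
Rounding up: East 9, South 7, North 3 (total 19).
South receives 7.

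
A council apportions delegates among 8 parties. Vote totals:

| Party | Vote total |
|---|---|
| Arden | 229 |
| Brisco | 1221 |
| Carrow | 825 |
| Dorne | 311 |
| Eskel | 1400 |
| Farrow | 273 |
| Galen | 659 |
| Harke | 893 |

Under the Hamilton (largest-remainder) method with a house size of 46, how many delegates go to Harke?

Standard divisor: 5811 ÷ 46 ≈ 126.326.
Standard quotas: Arden 1.813, Brisco 9.665, Carrow 6.531, Dorne 2.462, Eskel 11.082, Farrow 2.161, Galen 5.217, Harke 7.069.
Lower quotas: Arden 1, Brisco 9, Carrow 6, Dorne 2, Eskel 11, Farrow 2, Galen 5, Harke 7 (sum 43, leaving 3 seats).
Remainders in descending order: Arden 0.813, Brisco 0.665, Carrow 0.531, Dorne 0.462, Galen 0.217, Farrow 0.161, Eskel 0.082, Harke 0.069.
The surplus seats go to Arden, Brisco, Carrow.
Harke receives 7.

7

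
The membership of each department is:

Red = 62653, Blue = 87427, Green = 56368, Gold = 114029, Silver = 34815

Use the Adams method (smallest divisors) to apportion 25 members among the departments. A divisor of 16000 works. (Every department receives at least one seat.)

Red: 4, Blue: 6, Green: 4, Gold: 8, Silver: 3

With modified divisor 16000: modified quotas Red 3.916, Blue 5.464, Green 3.523, Gold 7.127, Silver 2.176.
Rounding up: Red 4, Blue 6, Green 4, Gold 8, Silver 3 (total 25).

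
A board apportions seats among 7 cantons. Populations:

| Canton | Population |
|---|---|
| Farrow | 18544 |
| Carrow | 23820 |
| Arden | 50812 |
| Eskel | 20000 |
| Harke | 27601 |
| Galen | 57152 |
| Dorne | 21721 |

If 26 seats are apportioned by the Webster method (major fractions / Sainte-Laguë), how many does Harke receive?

Standard divisor 219650/26 ≈ 8448.077; standard quotas: Farrow 2.195, Carrow 2.820, Arden 6.015, Eskel 2.367, Harke 3.267, Galen 6.765, Dorne 2.571.
Rounding to the nearest integer gives Farrow 2, Carrow 3, Arden 6, Eskel 2, Harke 3, Galen 7, Dorne 3 — total 26, matching the house size, so no adjustment is needed.
Harke receives 3.

3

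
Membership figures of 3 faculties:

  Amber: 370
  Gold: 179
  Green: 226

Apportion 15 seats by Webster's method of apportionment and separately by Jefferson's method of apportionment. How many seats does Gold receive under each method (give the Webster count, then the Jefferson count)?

Webster: Amber 7, Gold 4, Green 4.
Jefferson: Amber 8, Gold 3, Green 4.
Gold gets 4 under Webster and 3 under Jefferson.

4 and 3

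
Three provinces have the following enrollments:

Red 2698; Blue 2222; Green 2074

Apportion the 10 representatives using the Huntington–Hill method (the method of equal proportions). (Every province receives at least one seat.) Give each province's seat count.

With divisor 710: modified quotas Red 3.800, Blue 3.130, Green 2.921.
Geometric-mean thresholds: Red √(3·4)=3.464, Blue √(3·4)=3.464, Green √(2·3)=2.449.
Each quota rounded against its threshold gives Red 4, Blue 3, Green 3 (total 10).

Red 4, Blue 3, Green 3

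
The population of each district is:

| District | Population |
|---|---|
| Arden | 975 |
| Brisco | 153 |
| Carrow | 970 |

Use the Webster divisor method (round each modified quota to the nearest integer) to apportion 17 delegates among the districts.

Arden 8; Brisco 1; Carrow 8

Standard divisor 2098/17 ≈ 123.412; standard quotas: Arden 7.900, Brisco 1.240, Carrow 7.860.
Rounding to the nearest integer gives Arden 8, Brisco 1, Carrow 8 — total 17, matching the house size, so no adjustment is needed.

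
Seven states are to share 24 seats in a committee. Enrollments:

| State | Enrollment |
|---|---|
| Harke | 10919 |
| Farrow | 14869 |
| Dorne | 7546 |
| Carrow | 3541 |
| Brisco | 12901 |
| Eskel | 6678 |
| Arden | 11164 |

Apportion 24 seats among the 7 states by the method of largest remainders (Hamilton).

Total 67618; standard divisor 67618/24 ≈ 2817.417.
Standard quotas: Harke 3.8755, Farrow 5.2775, Dorne 2.6783, Carrow 1.2568, Brisco 4.5790, Eskel 2.3703, Arden 3.9625.
Lower quotas: Harke 3, Farrow 5, Dorne 2, Carrow 1, Brisco 4, Eskel 2, Arden 3 (sum 20, leaving 4 seats).
Remainders in descending order: Arden 0.9625, Harke 0.8755, Dorne 0.6783, Brisco 0.5790, Eskel 0.3703, Farrow 0.2775, Carrow 0.2568.
The surplus seats go to Arden, Harke, Dorne, Brisco.

Harke 4; Farrow 5; Dorne 3; Carrow 1; Brisco 5; Eskel 2; Arden 4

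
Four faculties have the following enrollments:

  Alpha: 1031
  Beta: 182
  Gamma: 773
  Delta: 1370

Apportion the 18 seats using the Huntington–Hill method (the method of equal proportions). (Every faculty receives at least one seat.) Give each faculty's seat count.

Alpha 6, Beta 1, Gamma 4, Delta 7

With divisor 186: modified quotas Alpha 5.543, Beta 0.978, Gamma 4.156, Delta 7.366.
Geometric-mean thresholds: Alpha √(5·6)=5.477, Beta (min 1), Gamma √(4·5)=4.472, Delta √(7·8)=7.483.
Each quota rounded against its threshold gives Alpha 6, Beta 1, Gamma 4, Delta 7 (total 18).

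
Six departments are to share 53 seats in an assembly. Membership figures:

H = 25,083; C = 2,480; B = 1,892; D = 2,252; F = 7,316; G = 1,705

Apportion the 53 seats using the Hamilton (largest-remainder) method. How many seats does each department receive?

Standard divisor: 40728 ÷ 53 ≈ 768.453.
Standard quotas: H 32.6409, C 3.2273, B 2.4621, D 2.9306, F 9.5204, G 2.2187.
Lower quotas: H 32, C 3, B 2, D 2, F 9, G 2 (sum 50, leaving 3 seats).
Remainders in descending order: D 0.9306, H 0.6409, F 0.5204, B 0.4621, C 0.2273, G 0.2187.
Largest remainders: D, H, F receive the extra seats.

H 33, C 3, B 2, D 3, F 10, G 2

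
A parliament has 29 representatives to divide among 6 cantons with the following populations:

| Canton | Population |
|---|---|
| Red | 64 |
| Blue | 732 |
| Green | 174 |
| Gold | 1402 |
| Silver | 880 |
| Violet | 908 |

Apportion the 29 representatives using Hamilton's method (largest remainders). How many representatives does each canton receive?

Total 4160; standard divisor 4160/29 ≈ 143.448.
Standard quotas: Red 0.446, Blue 5.103, Green 1.213, Gold 9.774, Silver 6.135, Violet 6.330.
Lower quotas: Red 0, Blue 5, Green 1, Gold 9, Silver 6, Violet 6 (sum 27, leaving 2 seats).
Remainders in descending order: Gold 0.774, Red 0.446, Violet 0.330, Green 0.213, Silver 0.135, Blue 0.103.
The surplus seats go to Gold, Red.

Red=1; Blue=5; Green=1; Gold=10; Silver=6; Violet=6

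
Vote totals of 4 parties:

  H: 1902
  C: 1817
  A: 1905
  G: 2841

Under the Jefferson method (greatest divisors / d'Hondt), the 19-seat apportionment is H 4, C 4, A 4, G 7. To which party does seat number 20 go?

Priority for the next seat is population ÷ (current seats + 1).
Priorities: H 380.400, C 363.400, A 381.000, G 355.125.
Highest priority: A.

A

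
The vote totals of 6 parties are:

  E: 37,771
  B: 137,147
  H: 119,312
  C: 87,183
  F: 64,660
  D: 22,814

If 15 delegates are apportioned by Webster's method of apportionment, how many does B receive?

Standard divisor 468887/15 ≈ 31259.133; standard quotas: E 1.208, B 4.387, H 3.817, C 2.789, F 2.069, D 0.730.
Rounding to the nearest integer gives E 1, B 4, H 4, C 3, F 2, D 1 — total 15, matching the house size, so no adjustment is needed.
B receives 4.

4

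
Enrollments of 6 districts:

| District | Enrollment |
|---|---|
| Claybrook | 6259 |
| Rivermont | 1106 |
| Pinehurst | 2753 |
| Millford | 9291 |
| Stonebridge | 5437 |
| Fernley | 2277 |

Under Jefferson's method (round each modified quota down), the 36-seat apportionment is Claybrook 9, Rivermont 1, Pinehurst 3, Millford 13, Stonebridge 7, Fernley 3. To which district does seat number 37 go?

Priority for the next seat is population ÷ (current seats + 1).
Priorities: Claybrook 625.900, Rivermont 553.000, Pinehurst 688.250, Millford 663.643, Stonebridge 679.625, Fernley 569.250.
Highest priority: Pinehurst.

Pinehurst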